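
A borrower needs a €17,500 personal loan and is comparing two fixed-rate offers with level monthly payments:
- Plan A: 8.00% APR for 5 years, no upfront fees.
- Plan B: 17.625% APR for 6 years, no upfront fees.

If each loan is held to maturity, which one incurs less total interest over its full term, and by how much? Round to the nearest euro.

Plan A by €7,181

Plan A: at 8.00% the monthly rate is 0.0066667, so the payment is 17,500 × 0.0066667 / (1 − 1.0066667^−60) = €354.84.
Total interest on Plan A = 60 × €354.84 − €17,500 = €3,790.40.
Plan B: monthly rate = 17.625%/12 = 0.0146875; payment = 17,500 × 0.0146875 / (1 − (1+0.0146875)^−72) = €395.44.
Total interest on Plan B = 72 × €395.44 − €17,500 = €10,971.68.
Plan A is lower by €7,181.28.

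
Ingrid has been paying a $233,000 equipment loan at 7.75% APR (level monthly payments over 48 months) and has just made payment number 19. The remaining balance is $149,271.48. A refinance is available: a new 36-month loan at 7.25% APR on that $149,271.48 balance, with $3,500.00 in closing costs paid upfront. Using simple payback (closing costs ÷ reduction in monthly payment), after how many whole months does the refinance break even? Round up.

Current payment = 233,000 × 7.75%/12 / (1 − (1+0.0064583)^−48) = $5,660.91.
Refinanced payment = 149,271.48 × 0.0060417 / (1 − (1+0.0060417)^−36) = $4,626.15.
Monthly savings = $5,660.91 − $4,626.15 = $1,034.76.
Break-even = $3,500.00 / $1,034.76 = 3.38 → 4 months.

4 months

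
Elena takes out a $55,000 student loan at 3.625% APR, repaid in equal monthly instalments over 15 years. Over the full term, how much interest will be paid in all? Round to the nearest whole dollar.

Monthly rate = 3.625%/12 = 0.0030208; payment = 55,000 × 0.0030208 / (1 − (1+0.0030208)^−180) = $396.57.
Total paid = 180 × $396.57 = $71,382.60; interest = $71,382.60 − $55,000 = $16,382.60.

$16,383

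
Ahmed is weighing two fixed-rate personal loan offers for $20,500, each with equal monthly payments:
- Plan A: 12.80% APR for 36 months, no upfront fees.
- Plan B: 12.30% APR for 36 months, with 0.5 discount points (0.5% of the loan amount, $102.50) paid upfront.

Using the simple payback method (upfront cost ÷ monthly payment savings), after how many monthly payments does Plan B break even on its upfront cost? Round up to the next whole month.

21 months

Plan A: monthly rate = 12.8%/12 = 0.0106667; payment = 20,500 × 0.0106667 / (1 − (1+0.0106667)^−36) = $688.75.
Plan B: at 12.30% the monthly rate is 0.0102500, so the payment is 20,500 × 0.0102500 / (1 − 1.0102500^−36) = $683.83.
Monthly savings = $688.75 − $683.83 = $4.92.
Break-even = $102.50 / $4.92 = 20.83 → 21 months.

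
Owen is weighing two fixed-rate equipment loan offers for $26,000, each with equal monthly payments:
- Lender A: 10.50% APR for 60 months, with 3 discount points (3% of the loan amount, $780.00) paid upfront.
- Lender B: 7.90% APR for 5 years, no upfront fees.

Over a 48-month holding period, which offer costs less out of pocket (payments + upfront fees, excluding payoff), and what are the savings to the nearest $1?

Lender B by $2,359

Lender A: at 10.50% the monthly rate is 0.0087500, so the payment is 26,000 × 0.0087500 / (1 − 1.0087500^−60) = $558.84.
Lender B: monthly rate = 7.9%/12 = 0.0065833; payment = 26,000 × 0.0065833 / (1 − (1+0.0065833)^−60) = $525.94.
Over 48 months: Lender A costs 48 × $558.84 + $780.00 = $27,604.32; Lender B costs 48 × $525.94 = $25,245.12.
Lender B is cheaper by $27,604.32 − $25,245.12 = $2,359.20.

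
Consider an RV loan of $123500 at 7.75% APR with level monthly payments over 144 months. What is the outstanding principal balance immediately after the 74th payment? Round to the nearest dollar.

$74,144

With monthly rate i = 7.75%/12 = 0.0064583, the balance after k of n payments is P · [(1+i)^n − (1+i)^k] / [(1+i)^n − 1].
(1+0.0064583)^144 = 2.52694166 and (1+0.0064583)^74 = 1.61023480, so the balance is 123,500 × (2.52694166 − 1.61023480) / (2.52694166 − 1) = $74,143.83.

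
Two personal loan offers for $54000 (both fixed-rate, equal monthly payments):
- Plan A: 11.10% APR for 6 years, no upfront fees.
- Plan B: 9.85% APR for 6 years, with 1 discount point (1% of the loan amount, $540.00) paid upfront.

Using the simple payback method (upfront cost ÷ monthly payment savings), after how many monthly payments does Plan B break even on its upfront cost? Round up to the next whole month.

16 months

Plan A: at 11.10% the monthly rate is 0.0092500, so the payment is 54,000 × 0.0092500 / (1 − 1.0092500^−72) = $1,030.61.
Plan B: at 9.85% the monthly rate is 0.0082083, so the payment is 54,000 × 0.0082083 / (1 − 1.0082083^−72) = $996.32.
Monthly savings = $1,030.61 − $996.32 = $34.29.
Break-even = $540.00 / $34.29 = 15.75 → 16 months.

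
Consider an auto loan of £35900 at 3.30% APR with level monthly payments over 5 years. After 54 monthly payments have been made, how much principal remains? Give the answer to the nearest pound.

£3,862

With monthly rate i = 3.3%/12 = 0.0027500, the balance after k of n payments is P · [(1+i)^n − (1+i)^k] / [(1+i)^n − 1].
(1+0.0027500)^60 = 1.17912606 and (1+0.0027500)^54 = 1.15985638, so the balance is 35,900 × (1.17912606 − 1.15985638) / (1.17912606 − 1) = £3,861.98.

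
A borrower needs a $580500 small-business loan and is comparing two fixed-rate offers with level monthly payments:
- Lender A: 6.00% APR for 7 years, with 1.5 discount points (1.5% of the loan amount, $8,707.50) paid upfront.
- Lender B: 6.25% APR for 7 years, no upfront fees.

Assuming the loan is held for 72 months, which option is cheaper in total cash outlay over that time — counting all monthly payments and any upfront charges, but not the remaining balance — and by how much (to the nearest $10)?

Lender A: at 6.00% the monthly rate is 0.0050000, so the payment is 580,500 × 0.0050000 / (1 − 1.0050000^−84) = $8,480.27.
Lender B: at 6.25% the monthly rate is 0.0052083, so the payment is 580,500 × 0.0052083 / (1 − 1.0052083^−84) = $8,550.01.
Over 72 months: Lender A costs 72 × $8,480.27 + $8,707.50 = $619,286.94; Lender B costs 72 × $8,550.01 = $615,600.72.
Lender B is cheaper by $619,286.94 − $615,600.72 = $3,686.22.

Lender B by $3,690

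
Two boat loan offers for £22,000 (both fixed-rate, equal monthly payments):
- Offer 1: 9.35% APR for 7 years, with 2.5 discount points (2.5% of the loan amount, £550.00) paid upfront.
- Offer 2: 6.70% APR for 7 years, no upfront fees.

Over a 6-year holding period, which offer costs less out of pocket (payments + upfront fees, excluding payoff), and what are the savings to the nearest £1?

Offer 1: at 9.35% the monthly rate is 0.0077917, so the payment is 22,000 × 0.0077917 / (1 − 1.0077917^−84) = £357.88.
Offer 2: at 6.70% the monthly rate is 0.0055833, so the payment is 22,000 × 0.0055833 / (1 − 1.0055833^−84) = £328.82.
Over 72 months: Offer 1 costs 72 × £357.88 + £550.00 = £26,317.36; Offer 2 costs 72 × £328.82 = £23,675.04.
Offer 2 is cheaper by £26,317.36 − £23,675.04 = £2,642.32.

Offer 2 by £2,642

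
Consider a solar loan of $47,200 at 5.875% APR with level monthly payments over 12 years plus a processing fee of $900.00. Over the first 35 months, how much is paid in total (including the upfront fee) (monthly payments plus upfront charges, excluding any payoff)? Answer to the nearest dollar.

$16,914

Monthly rate = 5.875%/12 = 0.0048958; payment = 47,200 × 0.0048958 / (1 − (1+0.0048958)^−144) = $457.55.
Total outlay = 35 × $457.55 + $900.00 = $16,914.25.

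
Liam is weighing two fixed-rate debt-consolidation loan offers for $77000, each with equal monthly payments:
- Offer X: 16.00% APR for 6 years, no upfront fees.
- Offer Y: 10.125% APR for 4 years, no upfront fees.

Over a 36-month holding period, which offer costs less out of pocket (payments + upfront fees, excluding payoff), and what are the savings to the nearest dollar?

Offer X by $10,342

Offer X: monthly rate = 16%/12 = 0.0133333; payment = 77,000 × 0.0133333 / (1 − (1+0.0133333)^−72) = $1,670.27.
Offer Y: at 10.125% the monthly rate is 0.0084375, so the payment is 77,000 × 0.0084375 / (1 − 1.0084375^−48) = $1,957.54.
Over 36 months: Offer X costs 36 × $1,670.27 = $60,129.72; Offer Y costs 36 × $1,957.54 = $70,471.44.
Offer X is cheaper by $70,471.44 − $60,129.72 = $10,341.72.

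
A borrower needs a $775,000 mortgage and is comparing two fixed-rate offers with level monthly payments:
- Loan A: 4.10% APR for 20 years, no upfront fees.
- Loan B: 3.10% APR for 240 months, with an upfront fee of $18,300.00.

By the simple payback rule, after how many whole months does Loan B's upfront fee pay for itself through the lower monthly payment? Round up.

Loan A: at 4.10% the monthly rate is 0.0034167, so the payment is 775,000 × 0.0034167 / (1 − 1.0034167^−240) = $4,737.29.
Loan B: at 3.10% the monthly rate is 0.0025833, so the payment is 775,000 × 0.0025833 / (1 − 1.0025833^−240) = $4,337.03.
Monthly savings = $4,737.29 − $4,337.03 = $400.26.
Break-even = $18,300.00 / $400.26 = 45.72 → 46 months.

46 months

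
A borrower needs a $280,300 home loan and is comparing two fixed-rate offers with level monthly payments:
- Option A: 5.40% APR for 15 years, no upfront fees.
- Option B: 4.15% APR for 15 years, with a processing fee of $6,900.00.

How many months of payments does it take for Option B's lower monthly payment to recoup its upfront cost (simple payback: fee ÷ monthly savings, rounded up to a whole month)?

Option A: monthly rate = 5.4%/12 = 0.0045000; payment = 280,300 × 0.0045000 / (1 − (1+0.0045000)^−180) = $2,275.44.
Option B: at 4.15% the monthly rate is 0.0034583, so the payment is 280,300 × 0.0034583 / (1 − 1.0034583^−180) = $2,094.48.
Monthly savings = $2,275.44 − $2,094.48 = $180.96.
Break-even = $6,900.00 / $180.96 = 38.13 → 39 months.

39 months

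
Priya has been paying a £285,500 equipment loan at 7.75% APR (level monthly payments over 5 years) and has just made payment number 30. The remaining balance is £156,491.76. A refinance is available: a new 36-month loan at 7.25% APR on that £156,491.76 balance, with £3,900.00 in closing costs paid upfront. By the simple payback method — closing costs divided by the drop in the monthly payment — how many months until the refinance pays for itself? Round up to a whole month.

Current payment = 285,500 × 7.75%/12 / (1 − (1+0.0064583)^−60) = £5,754.81.
Refinanced payment = 156,491.76 × 0.0060417 / (1 − (1+0.0060417)^−36) = £4,849.92.
Monthly savings = £5,754.81 − £4,849.92 = £904.89.
Break-even = £3,900.00 / £904.89 = 4.31 → 5 months.

5 months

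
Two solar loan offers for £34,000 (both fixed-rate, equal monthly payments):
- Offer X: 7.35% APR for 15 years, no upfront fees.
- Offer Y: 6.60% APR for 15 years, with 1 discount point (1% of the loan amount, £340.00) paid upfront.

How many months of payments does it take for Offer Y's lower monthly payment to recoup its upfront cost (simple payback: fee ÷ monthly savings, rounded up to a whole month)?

24 months

Offer X: at 7.35% the monthly rate is 0.0061250, so the payment is 34,000 × 0.0061250 / (1 − 1.0061250^−180) = £312.29.
Offer Y: at 6.60% the monthly rate is 0.0055000, so the payment is 34,000 × 0.0055000 / (1 − 1.0055000^−180) = £298.05.
Monthly savings = £312.29 − £298.05 = £14.24.
Break-even = £340.00 / £14.24 = 23.88 → 24 months.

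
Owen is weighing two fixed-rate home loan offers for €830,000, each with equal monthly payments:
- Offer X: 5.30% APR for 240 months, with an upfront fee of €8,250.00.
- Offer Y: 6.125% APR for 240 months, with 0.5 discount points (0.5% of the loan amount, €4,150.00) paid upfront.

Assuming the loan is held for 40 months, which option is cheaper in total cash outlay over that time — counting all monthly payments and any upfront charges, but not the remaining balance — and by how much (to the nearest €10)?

Offer X by €11,510

Offer X: monthly rate = 5.3%/12 = 0.0044167; payment = 830,000 × 0.0044167 / (1 − (1+0.0044167)^−240) = €5,616.12.
Offer Y: at 6.125% the monthly rate is 0.0051042, so the payment is 830,000 × 0.0051042 / (1 − 1.0051042^−240) = €6,006.39.
Over 40 months: Offer X costs 40 × €5,616.12 + €8,250.00 = €232,894.80; Offer Y costs 40 × €6,006.39 + €4,150.00 = €244,405.60.
Offer X is cheaper by €244,405.60 − €232,894.80 = €11,510.80.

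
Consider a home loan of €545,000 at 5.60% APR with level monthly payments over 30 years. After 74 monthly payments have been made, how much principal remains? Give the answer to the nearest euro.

With monthly rate i = 5.6%/12 = 0.0046667, the balance after k of n payments is P · [(1+i)^n − (1+i)^k] / [(1+i)^n − 1].
(1+0.0046667)^360 = 5.34462912 and (1+0.0046667)^74 = 1.41132652, so the balance is 545,000 × (5.34462912 − 1.41132652) / (5.34462912 − 1) = €493,402.28.

€493,402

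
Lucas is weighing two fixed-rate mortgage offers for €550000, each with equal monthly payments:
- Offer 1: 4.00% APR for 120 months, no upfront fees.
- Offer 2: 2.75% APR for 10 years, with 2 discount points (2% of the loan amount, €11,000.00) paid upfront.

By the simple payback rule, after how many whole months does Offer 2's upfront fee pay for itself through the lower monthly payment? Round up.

35 months

Offer 1: at 4.00% the monthly rate is 0.0033333, so the payment is 550,000 × 0.0033333 / (1 − 1.0033333^−120) = €5,568.48.
Offer 2: at 2.75% the monthly rate is 0.0022917, so the payment is 550,000 × 0.0022917 / (1 − 1.0022917^−120) = €5,247.61.
Monthly savings = €5,568.48 − €5,247.61 = €320.87.
Break-even = €11,000.00 / €320.87 = 34.28 → 35 months.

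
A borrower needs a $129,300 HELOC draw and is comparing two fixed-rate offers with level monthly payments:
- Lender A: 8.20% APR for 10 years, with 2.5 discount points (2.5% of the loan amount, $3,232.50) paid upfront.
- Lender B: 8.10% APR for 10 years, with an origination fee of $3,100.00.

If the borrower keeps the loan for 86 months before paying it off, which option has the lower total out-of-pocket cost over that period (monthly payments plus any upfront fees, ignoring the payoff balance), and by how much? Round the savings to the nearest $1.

Lender B by $722

Lender A: monthly rate = 8.2%/12 = 0.0068333; payment = 129,300 × 0.0068333 / (1 − (1+0.0068333)^−120) = $1,582.46.
Lender B: monthly rate = 8.1%/12 = 0.0067500; payment = 129,300 × 0.0067500 / (1 − (1+0.0067500)^−120) = $1,575.61.
Over 86 months: Lender A costs 86 × $1,582.46 + $3,232.50 = $139,324.06; Lender B costs 86 × $1,575.61 + $3,100.00 = $138,602.46.
Lender B is cheaper by $139,324.06 − $138,602.46 = $721.60.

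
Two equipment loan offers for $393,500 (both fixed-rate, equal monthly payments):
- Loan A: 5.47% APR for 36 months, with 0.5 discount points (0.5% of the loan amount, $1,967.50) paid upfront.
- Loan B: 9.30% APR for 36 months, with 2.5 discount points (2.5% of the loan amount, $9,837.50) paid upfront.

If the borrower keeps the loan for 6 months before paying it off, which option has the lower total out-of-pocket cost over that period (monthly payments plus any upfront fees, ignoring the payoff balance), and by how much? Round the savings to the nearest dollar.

Loan A: at 5.47% the monthly rate is 0.0045583, so the payment is 393,500 × 0.0045583 / (1 − 1.0045583^−36) = $11,876.76.
Loan B: monthly rate = 9.3%/12 = 0.0077500; payment = 393,500 × 0.0077500 / (1 − (1+0.0077500)^−36) = $12,568.21.
Over 6 months: Loan A costs 6 × $11,876.76 + $1,967.50 = $73,228.06; Loan B costs 6 × $12,568.21 + $9,837.50 = $85,246.76.
Loan A is cheaper by $85,246.76 − $73,228.06 = $12,018.70.

Loan A by $12,019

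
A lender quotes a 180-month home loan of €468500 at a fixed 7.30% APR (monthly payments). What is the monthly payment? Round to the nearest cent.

At 7.30% the monthly rate is 0.0060833, so the payment is 468,500 × 0.0060833 / (1 − 1.0060833^−180) = €4,289.98.

€4,289.98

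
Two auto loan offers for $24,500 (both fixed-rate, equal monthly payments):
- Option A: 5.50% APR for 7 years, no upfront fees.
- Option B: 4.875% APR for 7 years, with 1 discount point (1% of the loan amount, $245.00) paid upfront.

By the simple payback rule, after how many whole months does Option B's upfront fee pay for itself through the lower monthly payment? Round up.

Option A: at 5.50% the monthly rate is 0.0045833, so the payment is 24,500 × 0.0045833 / (1 − 1.0045833^−84) = $352.07.
Option B: at 4.875% the monthly rate is 0.0040625, so the payment is 24,500 × 0.0040625 / (1 − 1.0040625^−84) = $344.84.
Monthly savings = $352.07 − $344.84 = $7.23.
Break-even = $245.00 / $7.23 = 33.89 → 34 months.

34 months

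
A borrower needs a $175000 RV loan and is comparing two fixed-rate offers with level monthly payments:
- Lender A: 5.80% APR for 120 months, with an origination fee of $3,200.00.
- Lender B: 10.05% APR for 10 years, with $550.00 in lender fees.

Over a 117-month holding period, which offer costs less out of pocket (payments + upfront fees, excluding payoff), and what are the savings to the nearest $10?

Lender A: monthly rate = 5.8%/12 = 0.0048333; payment = 175,000 × 0.0048333 / (1 − (1+0.0048333)^−120) = $1,925.33.
Lender B: at 10.05% the monthly rate is 0.0083750, so the payment is 175,000 × 0.0083750 / (1 − 1.0083750^−120) = $2,317.49.
Over 117 months: Lender A costs 117 × $1,925.33 + $3,200.00 = $228,463.61; Lender B costs 117 × $2,317.49 + $550.00 = $271,696.33.
Lender A is cheaper by $271,696.33 − $228,463.61 = $43,232.72.

Lender A by $43,230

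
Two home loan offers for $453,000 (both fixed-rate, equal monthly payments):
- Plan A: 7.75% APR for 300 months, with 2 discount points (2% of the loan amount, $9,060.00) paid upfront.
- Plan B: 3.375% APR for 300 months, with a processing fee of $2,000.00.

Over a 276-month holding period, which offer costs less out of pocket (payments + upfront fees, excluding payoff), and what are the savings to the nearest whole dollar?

Plan B by $333,863

Plan A: monthly rate = 7.75%/12 = 0.0064583; payment = 453,000 × 0.0064583 / (1 − (1+0.0064583)^−300) = $3,421.64.
Plan B: at 3.375% the monthly rate is 0.0028125, so the payment is 453,000 × 0.0028125 / (1 − 1.0028125^−300) = $2,237.57.
Over 276 months: Plan A costs 276 × $3,421.64 + $9,060.00 = $953,432.64; Plan B costs 276 × $2,237.57 + $2,000.00 = $619,569.32.
Plan B is cheaper by $953,432.64 − $619,569.32 = $333,863.32.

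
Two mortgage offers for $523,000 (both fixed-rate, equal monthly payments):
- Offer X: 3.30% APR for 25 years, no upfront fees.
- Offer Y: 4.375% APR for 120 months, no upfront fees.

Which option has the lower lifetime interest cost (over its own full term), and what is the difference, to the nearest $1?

Offer X: monthly rate = 3.3%/12 = 0.0027500; payment = 523,000 × 0.0027500 / (1 − (1+0.0027500)^−300) = $2,562.50.
Total interest on Offer X = 300 × $2,562.50 − $523,000 = $245,750.00.
Offer Y: at 4.375% the monthly rate is 0.0036458, so the payment is 523,000 × 0.0036458 / (1 − 1.0036458^−120) = $5,388.83.
Total interest on Offer Y = 120 × $5,388.83 − $523,000 = $123,659.60.
Offer Y is lower by $122,090.40.

Offer Y by $122,090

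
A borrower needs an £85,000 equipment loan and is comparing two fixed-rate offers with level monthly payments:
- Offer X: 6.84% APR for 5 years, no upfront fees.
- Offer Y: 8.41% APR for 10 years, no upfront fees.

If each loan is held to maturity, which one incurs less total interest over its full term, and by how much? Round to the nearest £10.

Offer X by £25,370

Offer X: monthly rate = 6.84%/12 = 0.0057000; payment = 85,000 × 0.0057000 / (1 − (1+0.0057000)^−60) = £1,676.69.
Total interest on Offer X = 60 × £1,676.69 − £85,000 = £15,601.40.
Offer Y: at 8.41% the monthly rate is 0.0070083, so the payment is 85,000 × 0.0070083 / (1 − 1.0070083^−120) = £1,049.79.
Total interest on Offer Y = 120 × £1,049.79 − £85,000 = £40,974.80.
Offer X is lower by £25,373.40.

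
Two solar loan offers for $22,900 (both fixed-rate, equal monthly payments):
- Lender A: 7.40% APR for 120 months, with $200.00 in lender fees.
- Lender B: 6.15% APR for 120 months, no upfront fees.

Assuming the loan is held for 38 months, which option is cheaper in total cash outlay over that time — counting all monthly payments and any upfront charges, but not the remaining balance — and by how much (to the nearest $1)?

Lender B by $757

Lender A: monthly rate = 7.4%/12 = 0.0061667; payment = 22,900 × 0.0061667 / (1 − (1+0.0061667)^−120) = $270.63.
Lender B: at 6.15% the monthly rate is 0.0051250, so the payment is 22,900 × 0.0051250 / (1 − 1.0051250^−120) = $255.97.
Over 38 months: Lender A costs 38 × $270.63 + $200.00 = $10,483.94; Lender B costs 38 × $255.97 = $9,726.86.
Lender B is cheaper by $10,483.94 − $9,726.86 = $757.08.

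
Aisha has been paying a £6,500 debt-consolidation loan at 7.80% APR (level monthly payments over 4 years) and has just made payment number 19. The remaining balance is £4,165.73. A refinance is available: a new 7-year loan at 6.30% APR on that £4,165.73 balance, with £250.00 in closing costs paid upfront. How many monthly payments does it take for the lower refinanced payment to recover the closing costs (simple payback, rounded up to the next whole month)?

Current payment = 6,500 × 7.8%/12 / (1 − (1+0.0065000)^−48) = £158.07.
Refinanced payment = 4,165.73 × 0.0052500 / (1 − (1+0.0052500)^−84) = £61.46.
Monthly savings = £158.07 − £61.46 = £96.61.
Break-even = £250.00 / £96.61 = 2.59 → 3 months.

3 months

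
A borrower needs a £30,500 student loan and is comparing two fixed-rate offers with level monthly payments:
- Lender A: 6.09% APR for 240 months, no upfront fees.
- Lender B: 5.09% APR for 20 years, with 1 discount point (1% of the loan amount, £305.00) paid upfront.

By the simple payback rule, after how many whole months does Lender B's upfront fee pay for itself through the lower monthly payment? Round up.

Lender A: at 6.09% the monthly rate is 0.0050750, so the payment is 30,500 × 0.0050750 / (1 − 1.0050750^−240) = £220.10.
Lender B: at 5.09% the monthly rate is 0.0042417, so the payment is 30,500 × 0.0042417 / (1 − 1.0042417^−240) = £202.81.
Monthly savings = £220.10 − £202.81 = £17.29.
Break-even = £305.00 / £17.29 = 17.64 → 18 months.

18 months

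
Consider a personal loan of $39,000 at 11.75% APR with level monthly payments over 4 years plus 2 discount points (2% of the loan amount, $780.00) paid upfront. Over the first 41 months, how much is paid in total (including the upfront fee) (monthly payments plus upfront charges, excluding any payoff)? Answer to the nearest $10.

Monthly rate = 11.75%/12 = 0.0097917; payment = 39,000 × 0.0097917 / (1 − (1+0.0097917)^−48) = $1,022.24.
Total outlay = 41 × $1,022.24 + $780.00 = $42,691.84.

$42,690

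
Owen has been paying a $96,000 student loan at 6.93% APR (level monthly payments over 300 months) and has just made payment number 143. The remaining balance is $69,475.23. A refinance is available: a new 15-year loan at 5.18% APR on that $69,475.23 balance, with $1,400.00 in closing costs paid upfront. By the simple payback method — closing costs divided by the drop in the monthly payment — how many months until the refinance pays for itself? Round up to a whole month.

12 months

Current payment = 96,000 × 6.93%/12 / (1 − (1+0.0057750)^−300) = $674.23.
Refinanced payment = 69,475.23 × 0.0043167 / (1 − (1+0.0043167)^−180) = $555.94.
Monthly savings = $674.23 − $555.94 = $118.29.
Break-even = $1,400.00 / $118.29 = 11.84 → 12 months.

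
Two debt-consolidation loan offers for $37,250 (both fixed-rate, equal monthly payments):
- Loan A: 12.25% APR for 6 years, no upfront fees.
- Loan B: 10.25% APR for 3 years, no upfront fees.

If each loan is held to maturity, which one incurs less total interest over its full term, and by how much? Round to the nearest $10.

Loan B by $9,360

Loan A: at 12.25% the monthly rate is 0.0102083, so the payment is 37,250 × 0.0102083 / (1 − 1.0102083^−72) = $733.10.
Total interest on Loan A = 72 × $733.10 − $37,250 = $15,533.20.
Loan B: at 10.25% the monthly rate is 0.0085417, so the payment is 37,250 × 0.0085417 / (1 − 1.0085417^−36) = $1,206.33.
Total interest on Loan B = 36 × $1,206.33 − $37,250 = $6,177.88.
Loan B is lower by $9,355.32.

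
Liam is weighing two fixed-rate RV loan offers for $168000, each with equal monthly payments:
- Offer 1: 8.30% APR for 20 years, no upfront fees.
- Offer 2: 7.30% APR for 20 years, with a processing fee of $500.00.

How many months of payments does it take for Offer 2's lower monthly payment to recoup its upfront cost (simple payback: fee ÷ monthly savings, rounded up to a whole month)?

5 months

Offer 1: monthly rate = 8.3%/12 = 0.0069167; payment = 168,000 × 0.0069167 / (1 − (1+0.0069167)^−240) = $1,436.75.
Offer 2: at 7.30% the monthly rate is 0.0060833, so the payment is 168,000 × 0.0060833 / (1 − 1.0060833^−240) = $1,332.93.
Monthly savings = $1,436.75 − $1,332.93 = $103.82.
Break-even = $500.00 / $103.82 = 4.82 → 5 months.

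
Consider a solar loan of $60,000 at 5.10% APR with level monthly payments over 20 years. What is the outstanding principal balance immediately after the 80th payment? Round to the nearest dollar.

With monthly rate i = 5.1%/12 = 0.0042500, the balance after k of n payments is P · [(1+i)^n − (1+i)^k] / [(1+i)^n − 1].
(1+0.0042500)^240 = 2.76720731 and (1+0.0042500)^80 = 1.40393575, so the balance is 60,000 × (2.76720731 − 1.40393575) / (2.76720731 − 1) = $46,285.62.

$46,286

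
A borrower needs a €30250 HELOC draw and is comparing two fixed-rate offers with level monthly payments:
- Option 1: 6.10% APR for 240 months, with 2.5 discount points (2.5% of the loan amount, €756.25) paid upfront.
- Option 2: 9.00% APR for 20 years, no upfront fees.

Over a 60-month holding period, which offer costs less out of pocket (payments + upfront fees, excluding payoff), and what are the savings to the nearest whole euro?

Option 1 by €2,466

Option 1: monthly rate = 6.1%/12 = 0.0050833; payment = 30,250 × 0.0050833 / (1 − (1+0.0050833)^−240) = €218.47.
Option 2: at 9.00% the monthly rate is 0.0075000, so the payment is 30,250 × 0.0075000 / (1 − 1.0075000^−240) = €272.17.
Over 60 months: Option 1 costs 60 × €218.47 + €756.25 = €13,864.45; Option 2 costs 60 × €272.17 = €16,330.20.
Option 1 is cheaper by €16,330.20 − €13,864.45 = €2,465.75.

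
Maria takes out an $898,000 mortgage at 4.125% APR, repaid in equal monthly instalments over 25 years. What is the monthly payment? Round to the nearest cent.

At 4.125% the monthly rate is 0.0034375, so the payment is 898,000 × 0.0034375 / (1 − 1.0034375^−300) = $4,802.17.

$4,802.17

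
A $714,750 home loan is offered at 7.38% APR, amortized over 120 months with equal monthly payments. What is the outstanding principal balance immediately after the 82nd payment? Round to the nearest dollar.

$285,206

With monthly rate i = 7.38%/12 = 0.0061500, the balance after k of n payments is P · [(1+i)^n − (1+i)^k] / [(1+i)^n − 1].
(1+0.0061500)^120 = 2.08702564 and (1+0.0061500)^82 = 1.65327076, so the balance is 714,750 × (2.08702564 − 1.65327076) / (2.08702564 − 1) = $285,206.06.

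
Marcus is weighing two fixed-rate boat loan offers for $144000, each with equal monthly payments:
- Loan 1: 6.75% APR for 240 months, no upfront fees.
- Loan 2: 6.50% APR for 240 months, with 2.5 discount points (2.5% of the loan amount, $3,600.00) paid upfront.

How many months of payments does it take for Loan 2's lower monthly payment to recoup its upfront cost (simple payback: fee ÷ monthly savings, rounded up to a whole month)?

Loan 1: monthly rate = 6.75%/12 = 0.0056250; payment = 144,000 × 0.0056250 / (1 − (1+0.0056250)^−240) = $1,094.92.
Loan 2: monthly rate = 6.5%/12 = 0.0054167; payment = 144,000 × 0.0054167 / (1 − (1+0.0054167)^−240) = $1,073.63.
Monthly savings = $1,094.92 − $1,073.63 = $21.29.
Break-even = $3,600.00 / $21.29 = 169.09 → 170 months.

170 months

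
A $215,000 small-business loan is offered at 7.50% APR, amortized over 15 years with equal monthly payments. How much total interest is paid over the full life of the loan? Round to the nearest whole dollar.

$143,754

Monthly rate = 7.5%/12 = 0.0062500; payment = 215,000 × 0.0062500 / (1 − (1+0.0062500)^−180) = $1,993.08.
Total paid = 180 × $1,993.08 = $358,754.40; interest = $358,754.40 − $215,000 = $143,754.40.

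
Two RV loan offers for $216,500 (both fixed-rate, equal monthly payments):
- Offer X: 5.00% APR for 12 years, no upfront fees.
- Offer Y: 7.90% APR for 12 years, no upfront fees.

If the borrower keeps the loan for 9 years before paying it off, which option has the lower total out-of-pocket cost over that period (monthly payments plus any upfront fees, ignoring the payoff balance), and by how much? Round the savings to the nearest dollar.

Offer X: at 5.00% the monthly rate is 0.0041667, so the payment is 216,500 × 0.0041667 / (1 − 1.0041667^−144) = $2,002.39.
Offer Y: monthly rate = 7.9%/12 = 0.0065833; payment = 216,500 × 0.0065833 / (1 − (1+0.0065833)^−144) = $2,331.66.
Over 108 months: Offer X costs 108 × $2,002.39 = $216,258.12; Offer Y costs 108 × $2,331.66 = $251,819.28.
Offer X is cheaper by $251,819.28 − $216,258.12 = $35,561.16.

Offer X by $35,561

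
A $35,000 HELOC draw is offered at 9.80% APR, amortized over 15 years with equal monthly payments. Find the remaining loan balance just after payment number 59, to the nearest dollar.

With monthly rate i = 9.8%/12 = 0.0081667, the balance after k of n payments is P · [(1+i)^n − (1+i)^k] / [(1+i)^n − 1].
(1+0.0081667)^180 = 4.32334748 and (1+0.0081667)^59 = 1.61587482, so the balance is 35,000 × (4.32334748 − 1.61587482) / (4.32334748 − 1) = $28,513.88.

$28,514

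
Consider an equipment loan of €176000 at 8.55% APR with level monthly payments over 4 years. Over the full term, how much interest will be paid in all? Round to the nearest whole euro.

€32,428

At 8.55% the monthly rate is 0.0071250, so the payment is 176,000 × 0.0071250 / (1 − 1.0071250^−48) = €4,342.26.
Total paid = 48 × €4,342.26 = €208,428.48; interest = €208,428.48 − €176,000 = €32,428.48.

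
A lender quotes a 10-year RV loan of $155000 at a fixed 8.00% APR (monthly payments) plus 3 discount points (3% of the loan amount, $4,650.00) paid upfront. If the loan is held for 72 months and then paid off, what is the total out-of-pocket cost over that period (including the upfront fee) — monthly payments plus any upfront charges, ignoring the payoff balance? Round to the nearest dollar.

$140,052

Monthly rate = 8%/12 = 0.0066667; payment = 155,000 × 0.0066667 / (1 − (1+0.0066667)^−120) = $1,880.58.
Total outlay = 72 × $1,880.58 + $4,650.00 = $140,051.76.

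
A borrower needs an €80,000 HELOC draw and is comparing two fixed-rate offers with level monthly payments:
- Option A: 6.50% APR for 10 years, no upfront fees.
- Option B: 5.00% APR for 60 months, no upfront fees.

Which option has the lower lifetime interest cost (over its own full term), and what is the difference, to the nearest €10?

Option B by €18,420

Option A: monthly rate = 6.5%/12 = 0.0054167; payment = 80,000 × 0.0054167 / (1 − (1+0.0054167)^−120) = €908.38.
Total interest on Option A = 120 × €908.38 − €80,000 = €29,005.60.
Option B: at 5.00% the monthly rate is 0.0041667, so the payment is 80,000 × 0.0041667 / (1 − 1.0041667^−60) = €1,509.70.
Total interest on Option B = 60 × €1,509.70 − €80,000 = €10,582.00.
Option B is lower by €18,423.60.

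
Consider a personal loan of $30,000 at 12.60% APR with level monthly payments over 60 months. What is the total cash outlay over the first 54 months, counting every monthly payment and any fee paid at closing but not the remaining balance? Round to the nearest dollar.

$36,529

At 12.60% the monthly rate is 0.0105000, so the payment is 30,000 × 0.0105000 / (1 − 1.0105000^−60) = $676.47.
Total outlay = 54 × $676.47 = $36,529.38.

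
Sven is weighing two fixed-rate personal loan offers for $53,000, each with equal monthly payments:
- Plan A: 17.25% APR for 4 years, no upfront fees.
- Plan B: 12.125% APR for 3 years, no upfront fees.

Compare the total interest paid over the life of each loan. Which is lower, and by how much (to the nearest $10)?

Plan A: monthly rate = 17.25%/12 = 0.0143750; payment = 53,000 × 0.0143750 / (1 − (1+0.0143750)^−48) = $1,536.18.
Total interest on Plan A = 48 × $1,536.18 − $53,000 = $20,736.64.
Plan B: monthly rate = 12.125%/12 = 0.0101042; payment = 53,000 × 0.0101042 / (1 − (1+0.0101042)^−36) = $1,763.52.
Total interest on Plan B = 36 × $1,763.52 − $53,000 = $10,486.72.
Plan B is lower by $10,249.92.

Plan B by $10,250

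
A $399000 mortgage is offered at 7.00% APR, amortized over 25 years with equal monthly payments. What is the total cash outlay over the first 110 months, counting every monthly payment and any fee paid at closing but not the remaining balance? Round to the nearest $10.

$310,210

At 7.00% the monthly rate is 0.0058333, so the payment is 399,000 × 0.0058333 / (1 − 1.0058333^−300) = $2,820.05.
Total outlay = 110 × $2,820.05 = $310,205.50.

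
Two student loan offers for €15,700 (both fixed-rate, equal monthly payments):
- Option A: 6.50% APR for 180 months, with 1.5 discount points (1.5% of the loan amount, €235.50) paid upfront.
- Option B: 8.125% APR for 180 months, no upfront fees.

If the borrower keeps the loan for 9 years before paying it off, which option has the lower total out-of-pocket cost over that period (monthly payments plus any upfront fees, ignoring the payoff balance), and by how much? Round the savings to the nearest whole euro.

Option A by €1,321

Option A: at 6.50% the monthly rate is 0.0054167, so the payment is 15,700 × 0.0054167 / (1 − 1.0054167^−180) = €136.76.
Option B: at 8.125% the monthly rate is 0.0067708, so the payment is 15,700 × 0.0067708 / (1 − 1.0067708^−180) = €151.17.
Over 108 months: Option A costs 108 × €136.76 + €235.50 = €15,005.58; Option B costs 108 × €151.17 = €16,326.36.
Option A is cheaper by €16,326.36 − €15,005.58 = €1,320.78.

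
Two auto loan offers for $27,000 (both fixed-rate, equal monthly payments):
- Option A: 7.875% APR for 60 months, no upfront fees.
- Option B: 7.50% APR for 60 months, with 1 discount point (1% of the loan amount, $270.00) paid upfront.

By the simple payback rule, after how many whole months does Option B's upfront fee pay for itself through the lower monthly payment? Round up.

56 months

Option A: monthly rate = 7.875%/12 = 0.0065625; payment = 27,000 × 0.0065625 / (1 − (1+0.0065625)^−60) = $545.85.
Option B: monthly rate = 7.5%/12 = 0.0062500; payment = 27,000 × 0.0062500 / (1 − (1+0.0062500)^−60) = $541.02.
Monthly savings = $545.85 − $541.02 = $4.83.
Break-even = $270.00 / $4.83 = 55.90 → 56 months.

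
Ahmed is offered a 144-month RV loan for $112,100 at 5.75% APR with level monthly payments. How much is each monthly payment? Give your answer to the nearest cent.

Monthly rate = 5.75%/12 = 0.0047917; payment = 112,100 × 0.0047917 / (1 − (1+0.0047917)^−144) = $1,079.48.

$1,079.48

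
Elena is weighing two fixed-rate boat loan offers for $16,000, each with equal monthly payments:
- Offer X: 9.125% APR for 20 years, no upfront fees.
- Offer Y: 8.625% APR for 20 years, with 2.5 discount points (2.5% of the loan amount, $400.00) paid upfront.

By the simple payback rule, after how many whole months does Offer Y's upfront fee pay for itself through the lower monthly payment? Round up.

Offer X: at 9.125% the monthly rate is 0.0076042, so the payment is 16,000 × 0.0076042 / (1 − 1.0076042^−240) = $145.24.
Offer Y: monthly rate = 8.625%/12 = 0.0071875; payment = 16,000 × 0.0071875 / (1 − (1+0.0071875)^−240) = $140.12.
Monthly savings = $145.24 − $140.12 = $5.12.
Break-even = $400.00 / $5.12 = 78.12 → 79 months.

79 months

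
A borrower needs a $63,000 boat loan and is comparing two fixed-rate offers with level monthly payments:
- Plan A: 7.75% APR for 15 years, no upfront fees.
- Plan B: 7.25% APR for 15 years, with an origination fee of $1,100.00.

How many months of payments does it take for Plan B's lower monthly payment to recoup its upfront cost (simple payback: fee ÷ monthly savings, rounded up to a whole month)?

Plan A: at 7.75% the monthly rate is 0.0064583, so the payment is 63,000 × 0.0064583 / (1 − 1.0064583^−180) = $593.00.
Plan B: at 7.25% the monthly rate is 0.0060417, so the payment is 63,000 × 0.0060417 / (1 − 1.0060417^−180) = $575.10.
Monthly savings = $593.00 − $575.10 = $17.90.
Break-even = $1,100.00 / $17.90 = 61.45 → 62 months.

62 months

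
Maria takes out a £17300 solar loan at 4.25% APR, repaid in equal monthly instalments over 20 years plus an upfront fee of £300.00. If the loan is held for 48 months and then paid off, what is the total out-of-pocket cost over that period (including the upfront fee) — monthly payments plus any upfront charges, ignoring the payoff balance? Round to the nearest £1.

Monthly rate = 4.25%/12 = 0.0035417; payment = 17,300 × 0.0035417 / (1 − (1+0.0035417)^−240) = £107.13.
Total outlay = 48 × £107.13 + £300.00 = £5,442.24.

£5,442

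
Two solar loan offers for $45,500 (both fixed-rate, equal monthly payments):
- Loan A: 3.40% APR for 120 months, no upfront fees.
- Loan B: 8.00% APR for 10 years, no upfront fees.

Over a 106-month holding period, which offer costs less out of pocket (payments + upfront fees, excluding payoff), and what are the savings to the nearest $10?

Loan A by $11,050

Loan A: at 3.40% the monthly rate is 0.0028333, so the payment is 45,500 × 0.0028333 / (1 − 1.0028333^−120) = $447.80.
Loan B: at 8.00% the monthly rate is 0.0066667, so the payment is 45,500 × 0.0066667 / (1 − 1.0066667^−120) = $552.04.
Over 106 months: Loan A costs 106 × $447.80 = $47,466.80; Loan B costs 106 × $552.04 = $58,516.24.
Loan A is cheaper by $58,516.24 − $47,466.80 = $11,049.44.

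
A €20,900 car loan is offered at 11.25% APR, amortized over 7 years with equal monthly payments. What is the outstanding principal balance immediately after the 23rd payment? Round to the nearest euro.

With monthly rate i = 11.25%/12 = 0.0093750, the balance after k of n payments is P · [(1+i)^n − (1+i)^k] / [(1+i)^n − 1].
(1+0.0093750)^84 = 2.18984662 and (1+0.0093750)^23 = 1.23939150, so the balance is 20,900 × (2.18984662 − 1.23939150) / (2.18984662 − 1) = €16,695.02.

€16,695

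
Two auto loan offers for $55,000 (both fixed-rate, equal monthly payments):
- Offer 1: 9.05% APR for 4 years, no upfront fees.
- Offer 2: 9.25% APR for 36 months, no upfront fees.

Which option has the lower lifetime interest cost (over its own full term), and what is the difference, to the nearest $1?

Offer 2 by $2,565

Offer 1: monthly rate = 9.05%/12 = 0.0075417; payment = 55,000 × 0.0075417 / (1 − (1+0.0075417)^−48) = $1,369.98.
Total interest on Offer 1 = 48 × $1,369.98 − $55,000 = $10,759.04.
Offer 2: monthly rate = 9.25%/12 = 0.0077083; payment = 55,000 × 0.0077083 / (1 − (1+0.0077083)^−36) = $1,755.39.
Total interest on Offer 2 = 36 × $1,755.39 − $55,000 = $8,194.04.
Offer 2 is lower by $2,565.00.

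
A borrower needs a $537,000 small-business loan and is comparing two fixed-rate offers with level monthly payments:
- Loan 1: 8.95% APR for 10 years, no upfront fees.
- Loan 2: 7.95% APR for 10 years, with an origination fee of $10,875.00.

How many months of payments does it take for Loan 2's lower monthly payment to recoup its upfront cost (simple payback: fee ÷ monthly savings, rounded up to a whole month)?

Loan 1: at 8.95% the monthly rate is 0.0074583, so the payment is 537,000 × 0.0074583 / (1 − 1.0074583^−120) = $6,787.97.
Loan 2: monthly rate = 7.95%/12 = 0.0066250; payment = 537,000 × 0.0066250 / (1 − (1+0.0066250)^−120) = $6,501.11.
Monthly savings = $6,787.97 − $6,501.11 = $286.86.
Break-even = $10,875.00 / $286.86 = 37.91 → 38 months.

38 months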